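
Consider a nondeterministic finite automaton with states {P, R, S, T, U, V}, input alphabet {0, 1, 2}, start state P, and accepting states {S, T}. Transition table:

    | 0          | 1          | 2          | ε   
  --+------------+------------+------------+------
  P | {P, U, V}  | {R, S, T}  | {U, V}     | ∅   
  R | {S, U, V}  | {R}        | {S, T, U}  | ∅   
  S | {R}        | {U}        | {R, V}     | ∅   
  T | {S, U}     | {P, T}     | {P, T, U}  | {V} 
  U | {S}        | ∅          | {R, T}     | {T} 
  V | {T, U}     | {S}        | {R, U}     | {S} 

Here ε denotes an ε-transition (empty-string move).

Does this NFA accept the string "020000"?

Yes

Start in {P}.
Read '0': P→{P, U, V}; union {P, U, V}; ε-closure = {P, S, T, U, V}.
Read '2': P→{U, V}, S→{R, V}, T→{P, T, U}, U→{R, T}, V→{R, U}; union {P, R, T, U, V}; ε-closure = {P, R, S, T, U, V}.
Read '0': P→{P, U, V}, R→{S, U, V}, S→{R}, T→{S, U}, U→{S}, V→{T, U}; now {P, R, S, T, U, V}.
Read '0': P→{P, U, V}, R→{S, U, V}, S→{R}, T→{S, U}, U→{S}, V→{T, U}; now {P, R, S, T, U, V}.
Read '0': P→{P, U, V}, R→{S, U, V}, S→{R}, T→{S, U}, U→{S}, V→{T, U}; now {P, R, S, T, U, V}.
Read '0': P→{P, U, V}, R→{S, U, V}, S→{R}, T→{S, U}, U→{S}, V→{T, U}; now {P, R, S, T, U, V}.
The final set {P, R, S, T, U, V} contains the accepting states S, T.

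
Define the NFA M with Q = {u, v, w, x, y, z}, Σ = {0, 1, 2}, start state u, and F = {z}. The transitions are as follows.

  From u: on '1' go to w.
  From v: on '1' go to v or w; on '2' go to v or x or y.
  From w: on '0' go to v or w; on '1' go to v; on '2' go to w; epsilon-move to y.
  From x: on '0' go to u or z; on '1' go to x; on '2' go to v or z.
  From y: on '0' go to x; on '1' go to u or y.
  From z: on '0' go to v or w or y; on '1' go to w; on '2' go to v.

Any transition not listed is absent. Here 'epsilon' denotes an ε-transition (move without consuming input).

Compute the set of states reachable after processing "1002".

Start in {u}.
Read '1': {u} → {w, y}.
Read '0': {w, y} → {v, w, x, y}.
Read '0': {v, w, x, y} → {u, v, w, x, y, z}.
Read '2': {u, v, w, x, y, z} → {v, w, x, y, z}.

{v, w, x, y, z}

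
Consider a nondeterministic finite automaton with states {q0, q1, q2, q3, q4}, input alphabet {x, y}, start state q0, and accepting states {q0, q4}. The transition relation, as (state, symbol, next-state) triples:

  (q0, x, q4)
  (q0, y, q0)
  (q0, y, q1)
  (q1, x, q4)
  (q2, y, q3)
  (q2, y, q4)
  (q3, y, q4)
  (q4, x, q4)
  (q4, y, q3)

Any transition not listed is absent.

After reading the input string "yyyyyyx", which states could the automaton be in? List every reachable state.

Start in {q0}.
Read 'y': {q0} → {q0, q1}.
Read 'y': {q0, q1} → {q0, q1}.
Read 'y': {q0, q1} → {q0, q1}.
Read 'y': {q0, q1} → {q0, q1}.
Read 'y': {q0, q1} → {q0, q1}.
Read 'y': {q0, q1} → {q0, q1}.
Read 'x': {q0, q1} → {q4}.

{q4}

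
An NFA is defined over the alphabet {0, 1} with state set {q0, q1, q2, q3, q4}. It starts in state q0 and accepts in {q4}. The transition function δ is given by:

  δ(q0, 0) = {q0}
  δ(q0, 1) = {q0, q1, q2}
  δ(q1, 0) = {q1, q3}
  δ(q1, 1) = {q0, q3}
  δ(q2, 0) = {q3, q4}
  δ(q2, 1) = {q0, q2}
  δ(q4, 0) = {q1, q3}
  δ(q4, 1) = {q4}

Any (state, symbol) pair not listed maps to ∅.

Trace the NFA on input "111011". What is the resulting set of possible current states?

{q0, q1, q2, q3, q4}

Start in {q0}.
Read '1': q0→{q0, q1, q2}; now {q0, q1, q2}.
Read '1': q0→{q0, q1, q2}, q1→{q0, q3}, q2→{q0, q2}; now {q0, q1, q2, q3}.
Read '1': q0→{q0, q1, q2}, q1→{q0, q3}, q2→{q0, q2}, q3→∅; now {q0, q1, q2, q3}.
Read '0': q0→{q0}, q1→{q1, q3}, q2→{q3, q4}, q3→∅; now {q0, q1, q3, q4}.
Read '1': q0→{q0, q1, q2}, q1→{q0, q3}, q3→∅, q4→{q4}; now {q0, q1, q2, q3, q4}.
Read '1': q0→{q0, q1, q2}, q1→{q0, q3}, q2→{q0, q2}, q3→∅, q4→{q4}; now {q0, q1, q2, q3, q4}.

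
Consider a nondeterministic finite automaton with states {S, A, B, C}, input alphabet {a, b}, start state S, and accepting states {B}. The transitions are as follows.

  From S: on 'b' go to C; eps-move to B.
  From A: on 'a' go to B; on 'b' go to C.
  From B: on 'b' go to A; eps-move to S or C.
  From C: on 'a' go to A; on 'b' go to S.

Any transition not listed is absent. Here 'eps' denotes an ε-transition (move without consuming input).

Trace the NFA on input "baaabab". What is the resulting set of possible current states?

{S, A, B, C}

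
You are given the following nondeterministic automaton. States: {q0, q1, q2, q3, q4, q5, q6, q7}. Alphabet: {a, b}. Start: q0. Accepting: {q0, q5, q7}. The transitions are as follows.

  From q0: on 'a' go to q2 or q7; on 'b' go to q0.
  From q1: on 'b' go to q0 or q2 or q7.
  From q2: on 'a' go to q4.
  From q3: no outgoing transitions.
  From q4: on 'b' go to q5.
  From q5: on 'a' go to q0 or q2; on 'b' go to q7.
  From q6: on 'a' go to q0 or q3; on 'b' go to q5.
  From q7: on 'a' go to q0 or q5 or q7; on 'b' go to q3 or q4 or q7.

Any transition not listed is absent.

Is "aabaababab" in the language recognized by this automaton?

Start in {q0}.
Read 'a': q0→{q2, q7}; now {q2, q7}.
Read 'a': q2→{q4}, q7→{q0, q5, q7}; now {q0, q4, q5, q7}.
Read 'b': q0→{q0}, q4→{q5}, q5→{q7}, q7→{q3, q4, q7}; now {q0, q3, q4, q5, q7}.
Read 'a': q0→{q2, q7}, q3→∅, q4→∅, q5→{q0, q2}, q7→{q0, q5, q7}; now {q0, q2, q5, q7}.
Read 'a': q0→{q2, q7}, q2→{q4}, q5→{q0, q2}, q7→{q0, q5, q7}; now {q0, q2, q4, q5, q7}.
Read 'b': q0→{q0}, q2→∅, q4→{q5}, q5→{q7}, q7→{q3, q4, q7}; now {q0, q3, q4, q5, q7}.
Read 'a': q0→{q2, q7}, q3→∅, q4→∅, q5→{q0, q2}, q7→{q0, q5, q7}; now {q0, q2, q5, q7}.
Read 'b': q0→{q0}, q2→∅, q5→{q7}, q7→{q3, q4, q7}; now {q0, q3, q4, q7}.
Read 'a': q0→{q2, q7}, q3→∅, q4→∅, q7→{q0, q5, q7}; now {q0, q2, q5, q7}.
Read 'b': q0→{q0}, q2→∅, q5→{q7}, q7→{q3, q4, q7}; now {q0, q3, q4, q7}.
The final set {q0, q3, q4, q7} contains the accepting states q0, q7.

Yes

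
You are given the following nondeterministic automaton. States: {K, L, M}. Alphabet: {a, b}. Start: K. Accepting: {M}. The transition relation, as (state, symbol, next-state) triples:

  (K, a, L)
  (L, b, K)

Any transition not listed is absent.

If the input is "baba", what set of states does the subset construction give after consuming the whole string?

∅

Start in {K}.
Read 'b': {K} → ∅.
The set is empty and remains empty for the remaining 3 symbols.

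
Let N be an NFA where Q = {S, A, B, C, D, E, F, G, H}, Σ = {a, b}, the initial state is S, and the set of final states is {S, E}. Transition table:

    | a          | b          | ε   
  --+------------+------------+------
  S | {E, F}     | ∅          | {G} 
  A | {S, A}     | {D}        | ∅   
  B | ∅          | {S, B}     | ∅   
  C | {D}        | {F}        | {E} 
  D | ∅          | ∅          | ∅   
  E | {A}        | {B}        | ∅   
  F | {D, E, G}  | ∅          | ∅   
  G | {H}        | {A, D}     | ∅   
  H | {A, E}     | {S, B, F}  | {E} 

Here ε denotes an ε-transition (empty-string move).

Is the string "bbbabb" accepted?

No

Start: ε-closure({S}) = {S, G}.
Read 'b': {S, G} → {A, D}.
Read 'b': {A, D} → {D}.
Read 'b': {D} → ∅.
The set is empty and remains empty for the remaining 3 symbols.
The final set ∅ contains no accepting state.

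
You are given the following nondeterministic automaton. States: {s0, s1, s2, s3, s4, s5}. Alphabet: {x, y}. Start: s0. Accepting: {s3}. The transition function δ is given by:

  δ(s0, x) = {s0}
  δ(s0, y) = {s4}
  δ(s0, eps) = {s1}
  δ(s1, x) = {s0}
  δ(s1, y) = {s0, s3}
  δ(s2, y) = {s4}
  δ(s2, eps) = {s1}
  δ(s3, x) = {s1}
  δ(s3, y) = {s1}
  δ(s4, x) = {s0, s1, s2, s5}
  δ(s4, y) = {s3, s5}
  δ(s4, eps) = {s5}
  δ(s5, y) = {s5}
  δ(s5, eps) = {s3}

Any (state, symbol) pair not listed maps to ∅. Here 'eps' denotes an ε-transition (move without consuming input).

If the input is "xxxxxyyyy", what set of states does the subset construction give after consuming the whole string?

{s0, s1, s3, s4, s5}

Start: ε-closure({s0}) = {s0, s1}.
Read 'x': s0→{s0}, s1→{s0}; union {s0}; ε-closure = {s0, s1}.
Read 'x': s0→{s0}, s1→{s0}; union {s0}; ε-closure = {s0, s1}.
Read 'x': s0→{s0}, s1→{s0}; union {s0}; ε-closure = {s0, s1}.
Read 'x': s0→{s0}, s1→{s0}; union {s0}; ε-closure = {s0, s1}.
Read 'x': s0→{s0}, s1→{s0}; union {s0}; ε-closure = {s0, s1}.
Read 'y': s0→{s4}, s1→{s0, s3}; union {s0, s3, s4}; ε-closure = {s0, s1, s3, s4, s5}.
Read 'y': s0→{s4}, s1→{s0, s3}, s3→{s1}, s4→{s3, s5}, s5→{s5}; now {s0, s1, s3, s4, s5}.
Read 'y': s0→{s4}, s1→{s0, s3}, s3→{s1}, s4→{s3, s5}, s5→{s5}; now {s0, s1, s3, s4, s5}.
Read 'y': s0→{s4}, s1→{s0, s3}, s3→{s1}, s4→{s3, s5}, s5→{s5}; now {s0, s1, s3, s4, s5}.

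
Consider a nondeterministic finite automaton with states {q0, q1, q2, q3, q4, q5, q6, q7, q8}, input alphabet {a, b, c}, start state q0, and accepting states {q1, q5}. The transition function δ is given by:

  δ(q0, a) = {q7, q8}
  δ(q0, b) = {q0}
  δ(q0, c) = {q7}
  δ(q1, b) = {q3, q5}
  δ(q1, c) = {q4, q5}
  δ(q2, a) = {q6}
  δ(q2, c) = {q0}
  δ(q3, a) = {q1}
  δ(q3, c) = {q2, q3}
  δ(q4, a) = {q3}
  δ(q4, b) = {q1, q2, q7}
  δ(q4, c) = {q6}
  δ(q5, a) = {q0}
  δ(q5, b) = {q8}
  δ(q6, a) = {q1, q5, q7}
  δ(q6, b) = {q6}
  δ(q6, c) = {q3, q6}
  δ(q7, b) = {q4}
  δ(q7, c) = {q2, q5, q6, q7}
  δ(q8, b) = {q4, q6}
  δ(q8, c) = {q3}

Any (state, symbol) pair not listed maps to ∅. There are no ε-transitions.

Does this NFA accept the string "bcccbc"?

Start in {q0}.
Read 'b': {q0} → {q0}.
Read 'c': {q0} → {q7}.
Read 'c': {q7} → {q2, q5, q6, q7}.
Read 'c': {q2, q5, q6, q7} → {q0, q2, q3, q5, q6, q7}.
Read 'b': {q0, q2, q3, q5, q6, q7} → {q0, q4, q6, q8}.
Read 'c': {q0, q4, q6, q8} → {q3, q6, q7}.
The final set {q3, q6, q7} contains no accepting state.

No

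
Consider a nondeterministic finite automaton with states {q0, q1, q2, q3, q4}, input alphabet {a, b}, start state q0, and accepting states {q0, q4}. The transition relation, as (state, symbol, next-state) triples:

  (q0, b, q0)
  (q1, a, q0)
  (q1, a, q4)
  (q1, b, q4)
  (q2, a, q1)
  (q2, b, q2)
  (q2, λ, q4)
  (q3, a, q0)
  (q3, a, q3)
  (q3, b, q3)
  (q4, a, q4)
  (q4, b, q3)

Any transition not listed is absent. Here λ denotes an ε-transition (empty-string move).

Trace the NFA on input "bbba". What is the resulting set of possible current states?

∅

Start in {q0}.
Read 'b': q0→{q0}; now {q0}.
Read 'b': q0→{q0}; now {q0}.
Read 'b': q0→{q0}; now {q0}.
Read 'a': q0→∅; now ∅.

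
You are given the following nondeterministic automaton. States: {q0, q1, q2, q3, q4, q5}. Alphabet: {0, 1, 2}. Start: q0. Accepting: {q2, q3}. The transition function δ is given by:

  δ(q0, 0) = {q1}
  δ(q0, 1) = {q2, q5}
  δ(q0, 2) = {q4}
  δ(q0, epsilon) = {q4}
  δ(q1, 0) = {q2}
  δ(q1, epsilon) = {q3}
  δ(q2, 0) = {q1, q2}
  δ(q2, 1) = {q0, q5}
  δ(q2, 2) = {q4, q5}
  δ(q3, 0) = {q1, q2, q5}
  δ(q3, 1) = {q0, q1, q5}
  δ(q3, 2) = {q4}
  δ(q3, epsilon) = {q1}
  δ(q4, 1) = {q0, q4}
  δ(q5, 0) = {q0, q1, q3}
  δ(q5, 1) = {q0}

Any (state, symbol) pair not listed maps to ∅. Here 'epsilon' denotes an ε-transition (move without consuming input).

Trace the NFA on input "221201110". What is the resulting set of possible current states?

∅

Start: ε-closure({q0}) = {q0, q4}.
Read '2': q0→{q4}, q4→∅; now {q4}.
Read '2': q4→∅; now ∅.
The set is empty and remains empty for the remaining 7 symbols.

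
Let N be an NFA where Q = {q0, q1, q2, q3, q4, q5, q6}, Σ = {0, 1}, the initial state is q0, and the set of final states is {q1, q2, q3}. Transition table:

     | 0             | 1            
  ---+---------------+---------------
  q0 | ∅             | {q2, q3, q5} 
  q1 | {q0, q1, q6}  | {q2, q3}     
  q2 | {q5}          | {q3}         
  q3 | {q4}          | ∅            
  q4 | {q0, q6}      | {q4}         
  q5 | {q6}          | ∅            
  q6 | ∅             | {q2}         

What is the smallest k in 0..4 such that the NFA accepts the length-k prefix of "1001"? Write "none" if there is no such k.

1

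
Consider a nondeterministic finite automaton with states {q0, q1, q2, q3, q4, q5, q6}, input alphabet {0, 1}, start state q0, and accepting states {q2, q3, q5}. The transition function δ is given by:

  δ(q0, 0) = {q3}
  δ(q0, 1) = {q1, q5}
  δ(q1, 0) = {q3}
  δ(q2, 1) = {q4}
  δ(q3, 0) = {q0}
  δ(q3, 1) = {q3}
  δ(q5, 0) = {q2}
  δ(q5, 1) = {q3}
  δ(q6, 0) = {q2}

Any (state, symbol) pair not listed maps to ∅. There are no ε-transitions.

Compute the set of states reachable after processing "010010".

Start in {q0}.
Read '0': q0→{q3}; now {q3}.
Read '1': q3→{q3}; now {q3}.
Read '0': q3→{q0}; now {q0}.
Read '0': q0→{q3}; now {q3}.
Read '1': q3→{q3}; now {q3}.
Read '0': q3→{q0}; now {q0}.

{q0}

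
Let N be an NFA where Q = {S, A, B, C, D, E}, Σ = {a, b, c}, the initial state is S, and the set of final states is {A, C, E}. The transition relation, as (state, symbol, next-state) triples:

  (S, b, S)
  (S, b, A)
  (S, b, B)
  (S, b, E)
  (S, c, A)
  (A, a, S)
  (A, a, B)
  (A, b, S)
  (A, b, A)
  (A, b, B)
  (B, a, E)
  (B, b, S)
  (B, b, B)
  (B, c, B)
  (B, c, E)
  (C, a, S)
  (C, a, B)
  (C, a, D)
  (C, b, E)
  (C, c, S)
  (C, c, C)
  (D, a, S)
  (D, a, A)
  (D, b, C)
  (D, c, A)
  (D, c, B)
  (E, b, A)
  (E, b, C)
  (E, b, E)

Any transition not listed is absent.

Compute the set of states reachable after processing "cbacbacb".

Start in {S}.
Read 'c': S→{A}; now {A}.
Read 'b': A→{S, A, B}; now {S, A, B}.
Read 'a': S→∅, A→{S, B}, B→{E}; now {S, B, E}.
Read 'c': S→{A}, B→{B, E}, E→∅; now {A, B, E}.
Read 'b': A→{S, A, B}, B→{S, B}, E→{A, C, E}; now {S, A, B, C, E}.
Read 'a': S→∅, A→{S, B}, B→{E}, C→{S, B, D}, E→∅; now {S, B, D, E}.
Read 'c': S→{A}, B→{B, E}, D→{A, B}, E→∅; now {A, B, E}.
Read 'b': A→{S, A, B}, B→{S, B}, E→{A, C, E}; now {S, A, B, C, E}.

{S, A, B, C, E}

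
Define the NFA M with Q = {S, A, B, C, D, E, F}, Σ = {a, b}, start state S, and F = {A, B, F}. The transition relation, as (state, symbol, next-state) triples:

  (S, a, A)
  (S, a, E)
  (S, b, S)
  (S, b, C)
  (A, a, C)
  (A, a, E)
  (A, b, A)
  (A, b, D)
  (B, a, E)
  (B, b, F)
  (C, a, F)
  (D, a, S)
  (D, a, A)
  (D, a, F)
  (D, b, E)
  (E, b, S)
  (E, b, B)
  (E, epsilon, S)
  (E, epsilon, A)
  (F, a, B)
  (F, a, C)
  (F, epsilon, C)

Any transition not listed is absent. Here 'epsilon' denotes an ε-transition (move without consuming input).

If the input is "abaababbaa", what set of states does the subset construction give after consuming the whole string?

{S, A, B, C, E, F}

Start in {S}.
Read 'a': S→{A, E}; union {A, E}; ε-closure = {S, A, E}.
Read 'b': S→{S, C}, A→{A, D}, E→{S, B}; now {S, A, B, C, D}.
Read 'a': S→{A, E}, A→{C, E}, B→{E}, C→{F}, D→{S, A, F}; now {S, A, C, E, F}.
Read 'a': S→{A, E}, A→{C, E}, C→{F}, E→∅, F→{B, C}; union {A, B, C, E, F}; ε-closure = {S, A, B, C, E, F}.
Read 'b': S→{S, C}, A→{A, D}, B→{F}, C→∅, E→{S, B}, F→∅; now {S, A, B, C, D, F}.
Read 'a': S→{A, E}, A→{C, E}, B→{E}, C→{F}, D→{S, A, F}, F→{B, C}; now {S, A, B, C, E, F}.
Read 'b': S→{S, C}, A→{A, D}, B→{F}, C→∅, E→{S, B}, F→∅; now {S, A, B, C, D, F}.
Read 'b': S→{S, C}, A→{A, D}, B→{F}, C→∅, D→{E}, F→∅; now {S, A, C, D, E, F}.
Read 'a': S→{A, E}, A→{C, E}, C→{F}, D→{S, A, F}, E→∅, F→{B, C}; now {S, A, B, C, E, F}.
Read 'a': S→{A, E}, A→{C, E}, B→{E}, C→{F}, E→∅, F→{B, C}; union {A, B, C, E, F}; ε-closure = {S, A, B, C, E, F}.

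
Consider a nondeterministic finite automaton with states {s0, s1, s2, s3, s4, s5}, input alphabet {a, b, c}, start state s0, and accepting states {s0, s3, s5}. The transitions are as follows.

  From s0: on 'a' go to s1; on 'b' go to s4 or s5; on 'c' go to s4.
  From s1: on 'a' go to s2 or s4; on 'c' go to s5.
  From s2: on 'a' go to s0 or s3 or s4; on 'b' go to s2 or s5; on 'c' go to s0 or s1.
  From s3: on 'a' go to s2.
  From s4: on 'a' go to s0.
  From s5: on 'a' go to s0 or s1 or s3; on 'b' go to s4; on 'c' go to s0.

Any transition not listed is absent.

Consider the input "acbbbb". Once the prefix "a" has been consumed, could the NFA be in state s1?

Start in {s0}.
Read 'a': s0→{s1}; now {s1}.
State s1 is in {s1}.

Yes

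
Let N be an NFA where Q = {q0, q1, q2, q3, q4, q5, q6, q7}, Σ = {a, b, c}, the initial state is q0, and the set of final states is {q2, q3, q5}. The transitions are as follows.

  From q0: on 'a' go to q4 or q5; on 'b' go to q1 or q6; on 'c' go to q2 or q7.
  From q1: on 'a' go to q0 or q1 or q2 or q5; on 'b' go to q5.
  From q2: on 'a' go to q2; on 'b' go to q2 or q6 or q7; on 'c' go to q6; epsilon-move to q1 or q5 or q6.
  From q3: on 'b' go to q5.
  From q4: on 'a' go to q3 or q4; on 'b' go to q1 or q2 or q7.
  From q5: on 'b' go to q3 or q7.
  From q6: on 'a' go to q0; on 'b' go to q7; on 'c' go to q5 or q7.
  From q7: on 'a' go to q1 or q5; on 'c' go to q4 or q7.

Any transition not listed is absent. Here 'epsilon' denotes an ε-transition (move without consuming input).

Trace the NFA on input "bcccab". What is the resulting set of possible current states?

{q1, q2, q3, q5, q6, q7}

Start in {q0}.
Read 'b': {q0} → {q1, q6}.
Read 'c': {q1, q6} → {q5, q7}.
Read 'c': {q5, q7} → {q4, q7}.
Read 'c': {q4, q7} → {q4, q7}.
Read 'a': {q4, q7} → {q1, q3, q4, q5}.
Read 'b': {q1, q3, q4, q5} → {q1, q2, q3, q5, q6, q7}.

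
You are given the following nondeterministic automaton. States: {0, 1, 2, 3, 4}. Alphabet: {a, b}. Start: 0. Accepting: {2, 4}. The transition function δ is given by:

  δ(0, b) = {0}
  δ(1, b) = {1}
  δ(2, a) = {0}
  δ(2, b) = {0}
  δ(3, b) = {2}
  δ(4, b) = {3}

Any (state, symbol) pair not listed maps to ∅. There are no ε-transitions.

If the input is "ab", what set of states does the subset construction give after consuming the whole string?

∅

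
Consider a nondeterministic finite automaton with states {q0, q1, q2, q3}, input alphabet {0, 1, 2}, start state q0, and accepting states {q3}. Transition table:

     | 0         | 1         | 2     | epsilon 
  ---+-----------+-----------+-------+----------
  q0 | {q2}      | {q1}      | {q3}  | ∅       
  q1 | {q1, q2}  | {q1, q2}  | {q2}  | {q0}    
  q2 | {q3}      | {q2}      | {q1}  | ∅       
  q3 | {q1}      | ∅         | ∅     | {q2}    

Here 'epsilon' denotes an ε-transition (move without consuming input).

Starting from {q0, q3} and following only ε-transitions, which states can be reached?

{q0, q2, q3}

Begin with {q0, q3}.
ε-move q3 → q2; add q2.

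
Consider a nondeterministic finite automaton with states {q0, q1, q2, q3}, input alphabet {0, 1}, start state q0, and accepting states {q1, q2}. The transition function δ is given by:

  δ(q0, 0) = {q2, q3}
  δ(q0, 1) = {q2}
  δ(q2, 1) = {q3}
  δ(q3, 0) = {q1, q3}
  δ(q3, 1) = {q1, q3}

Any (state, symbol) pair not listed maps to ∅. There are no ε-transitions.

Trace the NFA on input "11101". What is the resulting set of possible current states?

{q1, q3}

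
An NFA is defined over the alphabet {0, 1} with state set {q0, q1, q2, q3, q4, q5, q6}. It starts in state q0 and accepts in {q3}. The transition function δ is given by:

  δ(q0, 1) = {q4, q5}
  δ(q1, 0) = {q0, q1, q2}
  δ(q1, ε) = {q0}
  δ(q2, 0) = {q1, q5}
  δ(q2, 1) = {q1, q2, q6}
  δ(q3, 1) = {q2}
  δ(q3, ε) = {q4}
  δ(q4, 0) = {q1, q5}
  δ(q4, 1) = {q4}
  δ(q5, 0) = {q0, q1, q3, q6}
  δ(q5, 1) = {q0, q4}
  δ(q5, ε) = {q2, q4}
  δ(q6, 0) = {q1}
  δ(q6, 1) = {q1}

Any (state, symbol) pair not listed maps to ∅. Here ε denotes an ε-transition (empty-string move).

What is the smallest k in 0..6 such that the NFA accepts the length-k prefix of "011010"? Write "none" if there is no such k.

Start in {q0}.
Read '0': q0→∅; now ∅.
The set is empty and remains empty for the remaining 5 symbols.
No reachable set along the way intersects F.

none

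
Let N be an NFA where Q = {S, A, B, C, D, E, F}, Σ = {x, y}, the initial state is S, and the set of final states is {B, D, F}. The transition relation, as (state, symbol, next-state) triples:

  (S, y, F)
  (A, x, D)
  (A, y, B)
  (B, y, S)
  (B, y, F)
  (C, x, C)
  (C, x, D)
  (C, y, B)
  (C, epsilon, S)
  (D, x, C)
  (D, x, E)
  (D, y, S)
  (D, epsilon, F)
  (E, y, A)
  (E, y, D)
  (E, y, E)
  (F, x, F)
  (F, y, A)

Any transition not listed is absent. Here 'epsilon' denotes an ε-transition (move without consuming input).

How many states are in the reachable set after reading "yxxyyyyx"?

2

Start in {S}.
Read 'y': {S} → {F}.
Read 'x': {F} → {F}.
Read 'x': {F} → {F}.
Read 'y': {F} → {A}.
Read 'y': {A} → {B}.
Read 'y': {B} → {S, F}.
Read 'y': {S, F} → {A, F}.
Read 'x': {A, F} → {D, F}.
That set has 2 states.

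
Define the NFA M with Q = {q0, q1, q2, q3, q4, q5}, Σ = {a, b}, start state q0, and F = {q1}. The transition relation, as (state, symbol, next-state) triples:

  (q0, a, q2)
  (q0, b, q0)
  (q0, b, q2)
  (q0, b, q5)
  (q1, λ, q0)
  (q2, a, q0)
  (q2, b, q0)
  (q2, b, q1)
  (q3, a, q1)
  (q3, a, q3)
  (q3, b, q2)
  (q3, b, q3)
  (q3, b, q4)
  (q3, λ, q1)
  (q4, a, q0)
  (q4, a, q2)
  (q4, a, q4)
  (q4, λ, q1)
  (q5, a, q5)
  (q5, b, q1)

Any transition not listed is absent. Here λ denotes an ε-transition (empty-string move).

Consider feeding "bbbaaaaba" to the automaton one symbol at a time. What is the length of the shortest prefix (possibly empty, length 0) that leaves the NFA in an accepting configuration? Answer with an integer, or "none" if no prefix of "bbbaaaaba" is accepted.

Start in {q0}.
Read 'b': q0→{q0, q2, q5}; now {q0, q2, q5}.
Read 'b': q0→{q0, q2, q5}, q2→{q0, q1}, q5→{q1}; now {q0, q1, q2, q5}.
None of the earlier sets intersect F, but {q0, q1, q2, q5} does.

2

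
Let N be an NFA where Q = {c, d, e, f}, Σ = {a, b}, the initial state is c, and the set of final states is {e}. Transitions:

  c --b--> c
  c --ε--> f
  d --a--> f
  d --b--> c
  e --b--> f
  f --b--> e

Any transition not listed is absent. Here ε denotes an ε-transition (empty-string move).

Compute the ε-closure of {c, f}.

{c, f}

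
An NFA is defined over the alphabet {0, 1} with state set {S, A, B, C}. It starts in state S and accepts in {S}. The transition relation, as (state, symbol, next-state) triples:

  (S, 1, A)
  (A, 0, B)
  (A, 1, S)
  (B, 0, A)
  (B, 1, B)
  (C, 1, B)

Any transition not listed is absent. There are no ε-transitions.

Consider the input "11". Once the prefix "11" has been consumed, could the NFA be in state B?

No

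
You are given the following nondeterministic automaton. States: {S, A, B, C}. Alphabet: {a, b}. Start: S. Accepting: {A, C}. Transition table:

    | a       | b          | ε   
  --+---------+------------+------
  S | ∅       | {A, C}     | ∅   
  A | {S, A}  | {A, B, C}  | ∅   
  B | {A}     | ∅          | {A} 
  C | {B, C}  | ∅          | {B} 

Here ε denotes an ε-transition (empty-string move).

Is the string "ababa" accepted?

No

Start in {S}.
Read 'a': {S} → ∅.
The set is empty and remains empty for the remaining 4 symbols.
The final set ∅ contains no accepting state.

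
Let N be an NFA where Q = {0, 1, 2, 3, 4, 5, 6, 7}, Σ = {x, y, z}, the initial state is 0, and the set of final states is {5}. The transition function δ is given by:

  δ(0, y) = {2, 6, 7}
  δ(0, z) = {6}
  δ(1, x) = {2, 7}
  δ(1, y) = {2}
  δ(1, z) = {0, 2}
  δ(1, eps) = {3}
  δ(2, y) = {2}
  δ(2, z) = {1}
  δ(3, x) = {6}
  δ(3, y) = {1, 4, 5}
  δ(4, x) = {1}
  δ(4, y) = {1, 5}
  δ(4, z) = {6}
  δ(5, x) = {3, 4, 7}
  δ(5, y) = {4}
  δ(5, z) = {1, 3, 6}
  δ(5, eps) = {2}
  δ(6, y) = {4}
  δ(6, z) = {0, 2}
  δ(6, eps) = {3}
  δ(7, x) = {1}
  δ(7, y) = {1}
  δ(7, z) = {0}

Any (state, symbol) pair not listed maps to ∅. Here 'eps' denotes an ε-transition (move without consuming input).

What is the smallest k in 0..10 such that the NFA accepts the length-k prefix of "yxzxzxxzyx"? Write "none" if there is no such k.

none

Start in {0}.
Read 'y': {0} → {2, 3, 6, 7}.
Read 'x': {2, 3, 6, 7} → {1, 3, 6}.
Read 'z': {1, 3, 6} → {0, 2}.
Read 'x': {0, 2} → ∅.
The set is empty and remains empty for the remaining 6 symbols.
No reachable set along the way intersects F.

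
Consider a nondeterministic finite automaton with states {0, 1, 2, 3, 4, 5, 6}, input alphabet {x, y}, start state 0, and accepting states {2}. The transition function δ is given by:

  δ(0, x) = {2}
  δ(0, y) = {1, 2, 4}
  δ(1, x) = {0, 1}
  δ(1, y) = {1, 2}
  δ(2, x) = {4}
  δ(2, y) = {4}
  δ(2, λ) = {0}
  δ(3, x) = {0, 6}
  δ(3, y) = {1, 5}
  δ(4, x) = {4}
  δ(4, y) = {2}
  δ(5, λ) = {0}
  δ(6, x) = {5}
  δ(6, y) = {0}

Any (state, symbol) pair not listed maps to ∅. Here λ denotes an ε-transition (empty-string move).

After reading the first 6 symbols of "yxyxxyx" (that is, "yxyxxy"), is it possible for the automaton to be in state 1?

Yes

Start in {0}.
Read 'y': 0→{1, 2, 4}; union {1, 2, 4}; ε-closure = {0, 1, 2, 4}.
Read 'x': 0→{2}, 1→{0, 1}, 2→{4}, 4→{4}; now {0, 1, 2, 4}.
Read 'y': 0→{1, 2, 4}, 1→{1, 2}, 2→{4}, 4→{2}; union {1, 2, 4}; ε-closure = {0, 1, 2, 4}.
Read 'x': 0→{2}, 1→{0, 1}, 2→{4}, 4→{4}; now {0, 1, 2, 4}.
Read 'x': 0→{2}, 1→{0, 1}, 2→{4}, 4→{4}; now {0, 1, 2, 4}.
Read 'y': 0→{1, 2, 4}, 1→{1, 2}, 2→{4}, 4→{2}; union {1, 2, 4}; ε-closure = {0, 1, 2, 4}.
State 1 is in {0, 1, 2, 4}.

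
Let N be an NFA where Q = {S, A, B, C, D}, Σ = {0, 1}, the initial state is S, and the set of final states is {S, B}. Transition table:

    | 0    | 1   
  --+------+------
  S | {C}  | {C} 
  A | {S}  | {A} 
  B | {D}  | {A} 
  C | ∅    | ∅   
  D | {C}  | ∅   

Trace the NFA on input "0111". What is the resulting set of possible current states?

Start in {S}.
Read '0': S→{C}; now {C}.
Read '1': C→∅; now ∅.
The set is empty and remains empty for the remaining 2 symbols.

∅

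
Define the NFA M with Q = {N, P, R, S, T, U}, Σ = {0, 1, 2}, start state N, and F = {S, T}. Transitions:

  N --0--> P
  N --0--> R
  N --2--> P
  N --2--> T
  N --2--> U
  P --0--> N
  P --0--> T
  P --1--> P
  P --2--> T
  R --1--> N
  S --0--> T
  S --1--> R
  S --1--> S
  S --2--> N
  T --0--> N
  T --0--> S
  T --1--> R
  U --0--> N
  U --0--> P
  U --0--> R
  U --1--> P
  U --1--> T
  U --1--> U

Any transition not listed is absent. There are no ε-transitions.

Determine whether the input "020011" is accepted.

No

Start in {N}.
Read '0': N→{P, R}; now {P, R}.
Read '2': P→{T}, R→∅; now {T}.
Read '0': T→{N, S}; now {N, S}.
Read '0': N→{P, R}, S→{T}; now {P, R, T}.
Read '1': P→{P}, R→{N}, T→{R}; now {N, P, R}.
Read '1': N→∅, P→{P}, R→{N}; now {N, P}.
The final set {N, P} contains no accepting state.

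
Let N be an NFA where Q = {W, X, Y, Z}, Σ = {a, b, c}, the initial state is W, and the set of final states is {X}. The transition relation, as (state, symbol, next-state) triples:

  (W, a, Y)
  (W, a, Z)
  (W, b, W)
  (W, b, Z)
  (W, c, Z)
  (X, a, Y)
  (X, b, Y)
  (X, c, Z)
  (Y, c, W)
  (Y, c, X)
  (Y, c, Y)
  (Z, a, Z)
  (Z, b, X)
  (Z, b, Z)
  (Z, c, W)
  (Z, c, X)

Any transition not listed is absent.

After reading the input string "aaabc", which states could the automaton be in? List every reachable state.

{W, X, Z}

Start in {W}.
Read 'a': {W} → {Y, Z}.
Read 'a': {Y, Z} → {Z}.
Read 'a': {Z} → {Z}.
Read 'b': {Z} → {X, Z}.
Read 'c': {X, Z} → {W, X, Z}.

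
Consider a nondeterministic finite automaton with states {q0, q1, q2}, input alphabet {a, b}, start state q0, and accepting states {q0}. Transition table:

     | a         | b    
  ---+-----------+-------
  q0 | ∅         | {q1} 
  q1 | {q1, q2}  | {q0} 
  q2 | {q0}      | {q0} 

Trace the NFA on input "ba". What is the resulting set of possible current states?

{q1, q2}

Start in {q0}.
Read 'b': q0→{q1}; now {q1}.
Read 'a': q1→{q1, q2}; now {q1, q2}.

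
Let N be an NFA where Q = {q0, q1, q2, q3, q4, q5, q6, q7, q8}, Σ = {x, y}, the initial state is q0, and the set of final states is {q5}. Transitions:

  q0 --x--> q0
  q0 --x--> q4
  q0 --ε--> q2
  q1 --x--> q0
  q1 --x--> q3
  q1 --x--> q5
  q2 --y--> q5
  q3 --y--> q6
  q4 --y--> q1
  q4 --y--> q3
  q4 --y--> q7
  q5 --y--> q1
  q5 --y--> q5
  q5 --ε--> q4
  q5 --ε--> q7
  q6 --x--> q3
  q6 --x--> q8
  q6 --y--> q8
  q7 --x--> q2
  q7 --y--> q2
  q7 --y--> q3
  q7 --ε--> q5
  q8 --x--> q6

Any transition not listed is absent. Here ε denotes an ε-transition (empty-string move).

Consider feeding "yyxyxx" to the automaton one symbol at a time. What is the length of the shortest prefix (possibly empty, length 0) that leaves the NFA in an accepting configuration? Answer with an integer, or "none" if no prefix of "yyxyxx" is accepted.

1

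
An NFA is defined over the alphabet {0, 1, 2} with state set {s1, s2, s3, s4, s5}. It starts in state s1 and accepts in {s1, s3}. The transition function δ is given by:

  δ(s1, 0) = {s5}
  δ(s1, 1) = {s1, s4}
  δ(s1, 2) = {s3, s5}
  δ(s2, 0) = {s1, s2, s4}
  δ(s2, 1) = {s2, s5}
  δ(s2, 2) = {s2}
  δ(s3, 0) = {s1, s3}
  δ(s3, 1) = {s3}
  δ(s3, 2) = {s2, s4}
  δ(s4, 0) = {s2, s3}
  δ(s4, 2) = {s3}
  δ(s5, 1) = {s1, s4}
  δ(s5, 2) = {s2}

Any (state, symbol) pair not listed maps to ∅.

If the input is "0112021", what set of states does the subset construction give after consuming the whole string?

{s1, s2, s3, s4, s5}

Start in {s1}.
Read '0': {s1} → {s5}.
Read '1': {s5} → {s1, s4}.
Read '1': {s1, s4} → {s1, s4}.
Read '2': {s1, s4} → {s3, s5}.
Read '0': {s3, s5} → {s1, s3}.
Read '2': {s1, s3} → {s2, s3, s4, s5}.
Read '1': {s2, s3, s4, s5} → {s1, s2, s3, s4, s5}.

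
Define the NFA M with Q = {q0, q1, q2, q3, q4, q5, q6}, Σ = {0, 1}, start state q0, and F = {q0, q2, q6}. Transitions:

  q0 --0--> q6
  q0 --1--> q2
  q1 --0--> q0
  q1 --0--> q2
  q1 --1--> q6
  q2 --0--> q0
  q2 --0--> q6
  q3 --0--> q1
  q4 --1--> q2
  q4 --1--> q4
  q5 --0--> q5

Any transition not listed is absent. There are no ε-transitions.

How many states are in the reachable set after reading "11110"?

0

Start in {q0}.
Read '1': {q0} → {q2}.
Read '1': {q2} → ∅.
The set is empty and remains empty for the remaining 3 symbols.
That set has 0 states.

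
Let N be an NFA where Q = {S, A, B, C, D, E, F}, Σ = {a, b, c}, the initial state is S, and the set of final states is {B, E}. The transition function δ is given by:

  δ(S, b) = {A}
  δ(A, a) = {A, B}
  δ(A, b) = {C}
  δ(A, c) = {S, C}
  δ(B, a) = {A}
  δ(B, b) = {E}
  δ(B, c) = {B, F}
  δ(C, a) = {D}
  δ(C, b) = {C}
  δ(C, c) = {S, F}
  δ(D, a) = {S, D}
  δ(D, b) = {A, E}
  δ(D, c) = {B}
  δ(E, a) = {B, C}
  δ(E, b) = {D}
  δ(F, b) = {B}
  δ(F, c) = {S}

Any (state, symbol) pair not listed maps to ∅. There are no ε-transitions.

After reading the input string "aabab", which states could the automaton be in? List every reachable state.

∅

Start in {S}.
Read 'a': S→∅; now ∅.
The set is empty and remains empty for the remaining 4 symbols.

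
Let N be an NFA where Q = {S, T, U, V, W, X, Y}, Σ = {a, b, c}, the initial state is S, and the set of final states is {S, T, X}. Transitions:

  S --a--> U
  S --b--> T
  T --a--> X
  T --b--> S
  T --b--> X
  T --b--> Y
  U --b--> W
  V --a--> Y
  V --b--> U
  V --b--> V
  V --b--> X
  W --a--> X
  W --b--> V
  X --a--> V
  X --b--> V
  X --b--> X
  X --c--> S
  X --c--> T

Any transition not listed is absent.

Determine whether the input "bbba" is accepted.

Start in {S}.
Read 'b': S→{T}; now {T}.
Read 'b': T→{S, X, Y}; now {S, X, Y}.
Read 'b': S→{T}, X→{V, X}, Y→∅; now {T, V, X}.
Read 'a': T→{X}, V→{Y}, X→{V}; now {V, X, Y}.
The final set {V, X, Y} contains the accepting state X.

Yes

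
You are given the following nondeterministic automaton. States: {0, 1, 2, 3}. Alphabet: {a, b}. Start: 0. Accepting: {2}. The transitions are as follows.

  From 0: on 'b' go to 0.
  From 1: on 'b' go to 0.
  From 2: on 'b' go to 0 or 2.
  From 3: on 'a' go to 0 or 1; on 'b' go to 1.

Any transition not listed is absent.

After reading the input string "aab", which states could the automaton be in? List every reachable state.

∅

Start in {0}.
Read 'a': 0→∅; now ∅.
The set is empty and remains empty for the remaining 2 symbols.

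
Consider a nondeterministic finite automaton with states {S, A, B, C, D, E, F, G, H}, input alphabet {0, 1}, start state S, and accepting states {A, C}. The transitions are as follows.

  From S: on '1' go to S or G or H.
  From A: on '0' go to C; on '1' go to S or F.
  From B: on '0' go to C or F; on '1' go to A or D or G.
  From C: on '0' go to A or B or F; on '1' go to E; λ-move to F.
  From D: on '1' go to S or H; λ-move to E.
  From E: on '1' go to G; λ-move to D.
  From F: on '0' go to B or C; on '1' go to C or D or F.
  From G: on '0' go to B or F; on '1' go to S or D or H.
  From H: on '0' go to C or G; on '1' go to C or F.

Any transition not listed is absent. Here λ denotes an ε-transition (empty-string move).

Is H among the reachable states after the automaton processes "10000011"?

Start in {S}.
Read '1': S→{S, G, H}; now {S, G, H}.
Read '0': S→∅, G→{B, F}, H→{C, G}; now {B, C, F, G}.
Read '0': B→{C, F}, C→{A, B, F}, F→{B, C}, G→{B, F}; now {A, B, C, F}.
Read '0': A→{C}, B→{C, F}, C→{A, B, F}, F→{B, C}; now {A, B, C, F}.
Read '0': A→{C}, B→{C, F}, C→{A, B, F}, F→{B, C}; now {A, B, C, F}.
Read '0': A→{C}, B→{C, F}, C→{A, B, F}, F→{B, C}; now {A, B, C, F}.
Read '1': A→{S, F}, B→{A, D, G}, C→{E}, F→{C, D, F}; now {S, A, C, D, E, F, G}.
Read '1': S→{S, G, H}, A→{S, F}, C→{E}, D→{S, H}, E→{G}, F→{C, D, F}, G→{S, D, H}; now {S, C, D, E, F, G, H}.
State H is in {S, C, D, E, F, G, H}.

Yes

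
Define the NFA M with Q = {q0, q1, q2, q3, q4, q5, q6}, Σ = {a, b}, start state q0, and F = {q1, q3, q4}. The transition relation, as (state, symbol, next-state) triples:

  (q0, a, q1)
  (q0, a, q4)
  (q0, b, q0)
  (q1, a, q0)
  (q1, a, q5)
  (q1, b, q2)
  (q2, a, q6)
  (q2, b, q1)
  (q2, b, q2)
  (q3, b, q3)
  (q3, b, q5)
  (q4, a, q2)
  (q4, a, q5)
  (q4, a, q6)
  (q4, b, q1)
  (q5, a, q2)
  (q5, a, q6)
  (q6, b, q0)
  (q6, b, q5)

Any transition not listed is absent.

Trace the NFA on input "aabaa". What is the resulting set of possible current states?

Start in {q0}.
Read 'a': q0→{q1, q4}; now {q1, q4}.
Read 'a': q1→{q0, q5}, q4→{q2, q5, q6}; now {q0, q2, q5, q6}.
Read 'b': q0→{q0}, q2→{q1, q2}, q5→∅, q6→{q0, q5}; now {q0, q1, q2, q5}.
Read 'a': q0→{q1, q4}, q1→{q0, q5}, q2→{q6}, q5→{q2, q6}; now {q0, q1, q2, q4, q5, q6}.
Read 'a': q0→{q1, q4}, q1→{q0, q5}, q2→{q6}, q4→{q2, q5, q6}, q5→{q2, q6}, q6→∅; now {q0, q1, q2, q4, q5, q6}.

{q0, q1, q2, q4, q5, q6}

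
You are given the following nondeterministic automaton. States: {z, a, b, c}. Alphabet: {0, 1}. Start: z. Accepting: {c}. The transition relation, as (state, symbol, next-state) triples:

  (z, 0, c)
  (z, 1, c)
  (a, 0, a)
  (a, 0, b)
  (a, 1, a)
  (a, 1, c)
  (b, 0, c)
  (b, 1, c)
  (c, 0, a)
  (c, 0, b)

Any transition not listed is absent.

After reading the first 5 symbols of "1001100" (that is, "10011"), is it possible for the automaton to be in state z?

No

Start in {z}.
Read '1': {z} → {c}.
Read '0': {c} → {a, b}.
Read '0': {a, b} → {a, b, c}.
Read '1': {a, b, c} → {a, c}.
Read '1': {a, c} → {a, c}.
State z is not in {a, c}.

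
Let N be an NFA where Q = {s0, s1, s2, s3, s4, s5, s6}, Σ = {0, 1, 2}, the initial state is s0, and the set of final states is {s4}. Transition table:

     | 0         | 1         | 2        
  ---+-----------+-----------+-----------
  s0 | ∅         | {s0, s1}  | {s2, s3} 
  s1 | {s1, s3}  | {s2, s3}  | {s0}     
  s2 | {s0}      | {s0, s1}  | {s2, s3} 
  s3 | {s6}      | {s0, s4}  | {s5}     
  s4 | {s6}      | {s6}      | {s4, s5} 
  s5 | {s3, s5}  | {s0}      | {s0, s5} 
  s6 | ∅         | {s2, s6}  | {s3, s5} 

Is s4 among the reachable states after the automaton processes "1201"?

No

Start in {s0}.
Read '1': {s0} → {s0, s1}.
Read '2': {s0, s1} → {s0, s2, s3}.
Read '0': {s0, s2, s3} → {s0, s6}.
Read '1': {s0, s6} → {s0, s1, s2, s6}.
State s4 is not in {s0, s1, s2, s6}.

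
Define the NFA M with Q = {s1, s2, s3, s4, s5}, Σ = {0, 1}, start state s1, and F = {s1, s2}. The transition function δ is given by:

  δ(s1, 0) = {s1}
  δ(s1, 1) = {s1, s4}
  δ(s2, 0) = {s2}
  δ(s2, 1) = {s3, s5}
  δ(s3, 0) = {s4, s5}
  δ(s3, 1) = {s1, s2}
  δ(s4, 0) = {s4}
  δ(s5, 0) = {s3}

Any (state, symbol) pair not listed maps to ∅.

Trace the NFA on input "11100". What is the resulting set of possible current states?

{s1, s4}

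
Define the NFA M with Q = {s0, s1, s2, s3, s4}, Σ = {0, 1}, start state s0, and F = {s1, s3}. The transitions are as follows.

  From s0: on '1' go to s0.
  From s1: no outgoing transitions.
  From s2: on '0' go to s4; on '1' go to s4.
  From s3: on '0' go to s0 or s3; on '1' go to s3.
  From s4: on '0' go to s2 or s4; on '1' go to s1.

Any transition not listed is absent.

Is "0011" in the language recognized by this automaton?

No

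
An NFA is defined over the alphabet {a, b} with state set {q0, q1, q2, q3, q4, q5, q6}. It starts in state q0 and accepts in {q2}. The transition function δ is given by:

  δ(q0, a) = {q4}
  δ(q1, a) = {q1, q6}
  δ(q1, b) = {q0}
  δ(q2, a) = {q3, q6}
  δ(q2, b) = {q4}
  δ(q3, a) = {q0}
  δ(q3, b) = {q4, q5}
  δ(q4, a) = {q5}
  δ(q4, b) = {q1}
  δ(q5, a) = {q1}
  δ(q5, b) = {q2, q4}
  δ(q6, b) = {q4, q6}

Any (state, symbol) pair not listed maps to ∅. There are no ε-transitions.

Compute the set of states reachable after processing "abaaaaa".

{q1, q6}

Start in {q0}.
Read 'a': q0→{q4}; now {q4}.
Read 'b': q4→{q1}; now {q1}.
Read 'a': q1→{q1, q6}; now {q1, q6}.
Read 'a': q1→{q1, q6}, q6→∅; now {q1, q6}.
Read 'a': q1→{q1, q6}, q6→∅; now {q1, q6}.
Read 'a': q1→{q1, q6}, q6→∅; now {q1, q6}.
Read 'a': q1→{q1, q6}, q6→∅; now {q1, q6}.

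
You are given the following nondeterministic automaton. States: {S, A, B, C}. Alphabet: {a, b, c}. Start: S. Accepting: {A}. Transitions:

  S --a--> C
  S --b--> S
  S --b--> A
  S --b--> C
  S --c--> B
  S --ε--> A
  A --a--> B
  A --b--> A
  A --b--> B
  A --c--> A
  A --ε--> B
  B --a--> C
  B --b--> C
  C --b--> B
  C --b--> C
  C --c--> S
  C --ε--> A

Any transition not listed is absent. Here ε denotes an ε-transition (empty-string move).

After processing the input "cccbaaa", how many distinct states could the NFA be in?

Start: ε-closure({S}) = {S, A, B}.
Read 'c': {S, A, B} → {A, B}.
Read 'c': {A, B} → {A, B}.
Read 'c': {A, B} → {A, B}.
Read 'b': {A, B} → {A, B, C}.
Read 'a': {A, B, C} → {A, B, C}.
Read 'a': {A, B, C} → {A, B, C}.
Read 'a': {A, B, C} → {A, B, C}.
That set has 3 states.

3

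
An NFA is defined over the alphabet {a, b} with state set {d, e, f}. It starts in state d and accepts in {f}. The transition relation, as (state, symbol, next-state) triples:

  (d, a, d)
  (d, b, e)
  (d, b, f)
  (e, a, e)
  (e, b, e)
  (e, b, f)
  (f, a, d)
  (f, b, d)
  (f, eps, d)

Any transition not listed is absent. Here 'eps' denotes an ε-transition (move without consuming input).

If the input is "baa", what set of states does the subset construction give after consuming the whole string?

{d, e}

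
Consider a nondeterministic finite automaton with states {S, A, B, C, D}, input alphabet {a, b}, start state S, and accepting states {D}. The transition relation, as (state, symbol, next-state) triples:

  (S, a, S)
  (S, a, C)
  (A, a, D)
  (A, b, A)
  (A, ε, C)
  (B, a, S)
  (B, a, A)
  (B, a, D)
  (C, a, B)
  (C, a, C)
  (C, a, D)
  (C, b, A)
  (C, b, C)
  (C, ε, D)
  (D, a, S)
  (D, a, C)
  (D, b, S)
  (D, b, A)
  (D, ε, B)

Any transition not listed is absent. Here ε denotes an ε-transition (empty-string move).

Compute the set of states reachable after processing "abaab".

Start in {S}.
Read 'a': {S} → {S, B, C, D}.
Read 'b': {S, B, C, D} → {S, A, B, C, D}.
Read 'a': {S, A, B, C, D} → {S, A, B, C, D}.
Read 'a': {S, A, B, C, D} → {S, A, B, C, D}.
Read 'b': {S, A, B, C, D} → {S, A, B, C, D}.

{S, A, B, C, D}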